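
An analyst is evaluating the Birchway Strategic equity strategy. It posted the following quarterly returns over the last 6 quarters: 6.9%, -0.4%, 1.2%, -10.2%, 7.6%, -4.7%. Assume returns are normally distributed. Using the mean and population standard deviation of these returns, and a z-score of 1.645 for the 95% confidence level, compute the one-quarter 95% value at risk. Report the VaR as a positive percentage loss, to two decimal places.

μ = (6.9 − 0.4 + 1.2 − 10.2 + 7.6 − 4.7) / 6 = 0.40 / 6 = 0.0667%
Σ(r − μ)² = (6.9 − 0.0667)² + (-0.4 − 0.0667)² + (1.2 − 0.0667)² + … = 233.0733
σ = √[233.0733 / 6] = 6.2326%
VaR = −(μ − z·σ) = −(0.0667 − 1.645 × 6.2326) = −(-10.1859) = 10.1859%

10.19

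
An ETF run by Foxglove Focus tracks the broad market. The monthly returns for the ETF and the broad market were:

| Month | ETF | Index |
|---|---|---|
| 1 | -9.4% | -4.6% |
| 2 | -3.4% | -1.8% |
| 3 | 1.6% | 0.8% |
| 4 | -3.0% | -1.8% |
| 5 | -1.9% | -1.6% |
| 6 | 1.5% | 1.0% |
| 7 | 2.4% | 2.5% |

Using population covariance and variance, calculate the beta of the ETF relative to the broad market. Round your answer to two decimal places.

r̄p = -1.7429%,  r̄m = -0.7857%
Cov = Σ(rp − r̄p)(rm − r̄m) / 7 = 8.1420
Var(rm) = Σ(rm − r̄m)² / 7 = 4.8241
β = Cov / Var = 8.1420 / 4.8241 = 1.6878

1.69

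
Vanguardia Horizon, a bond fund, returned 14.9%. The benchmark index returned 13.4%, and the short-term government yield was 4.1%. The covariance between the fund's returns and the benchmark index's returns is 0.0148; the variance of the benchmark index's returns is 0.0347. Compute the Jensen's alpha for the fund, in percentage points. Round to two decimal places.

6.83

β = Cov / Var = 0.0148 / 0.0347 = 0.4265
E[R] = Rf + β(Rm − Rf) = 4.1% + 0.4265 × (13.4% − 4.1%) = 8.0665%
α = Rp − E[R] = 14.9% − 8.0665% = 6.8335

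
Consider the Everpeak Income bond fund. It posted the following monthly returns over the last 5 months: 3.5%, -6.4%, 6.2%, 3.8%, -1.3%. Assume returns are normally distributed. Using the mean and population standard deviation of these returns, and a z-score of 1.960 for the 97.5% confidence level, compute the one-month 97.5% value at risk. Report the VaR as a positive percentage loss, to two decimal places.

Mean return r̄ = 5.80 / 5 = 1.1600%
Population σ = √[Σ(r − r̄)² / 5] = √[101.0520 / 5] = √20.2104 = 4.4956%
VaR = −(r̄ − z·σ) = −(1.1600 − 1.960 × 4.4956) = −(-7.6514) = 7.6514%

7.65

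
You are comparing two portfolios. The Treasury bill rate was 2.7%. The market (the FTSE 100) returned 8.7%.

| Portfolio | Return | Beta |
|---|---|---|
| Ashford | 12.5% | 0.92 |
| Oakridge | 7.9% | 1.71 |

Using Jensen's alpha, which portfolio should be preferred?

Ashford: α = 12.5% − [2.7% + 0.92 × (8.7% − 2.7%)] = 4.280
Oakridge: α = 7.9% − [2.7% + 1.71 × (8.7% − 2.7%)] = -5.060
Highest: Ashford (4.280).

Ashford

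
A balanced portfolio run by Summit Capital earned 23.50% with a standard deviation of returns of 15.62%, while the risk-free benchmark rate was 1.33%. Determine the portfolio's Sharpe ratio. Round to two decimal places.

1.42

Sharpe = (Rp − Rf) / σp = (23.50% − 1.33%) / 15.62% = 22.17% / 15.62% = 1.4193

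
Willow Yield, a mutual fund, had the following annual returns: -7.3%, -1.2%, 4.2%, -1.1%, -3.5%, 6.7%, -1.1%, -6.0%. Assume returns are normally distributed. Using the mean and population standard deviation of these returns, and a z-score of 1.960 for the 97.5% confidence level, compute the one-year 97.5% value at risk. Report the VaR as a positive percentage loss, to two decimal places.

Mean return μ = -9.30 / 8 = -1.1625%
Population σ = √[Σ(r − μ)² / 8] = √[157.1188 / 8] = √19.6399 = 4.4317%
VaR = −(μ − z·σ) = −(-1.1625 − 1.960 × 4.4317) = −(-9.8486) = 9.8486%

9.85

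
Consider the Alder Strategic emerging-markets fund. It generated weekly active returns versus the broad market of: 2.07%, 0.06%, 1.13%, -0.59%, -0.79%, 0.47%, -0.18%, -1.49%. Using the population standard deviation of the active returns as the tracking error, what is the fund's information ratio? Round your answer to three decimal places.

0.080

r̄ = (2.07 + 0.06 + 1.13 − 0.59 − 0.79 + 0.47 − 0.18 − 1.49) / 8 = 0.680 / 8 = 0.0850%
Population σ = √[Σ(r − r̄)² / 8] = √[8.9532 / 8] = √1.1192 = 1.0579%
IR = r̄ / tracking error = 0.0850 / 1.0579 = 0.0803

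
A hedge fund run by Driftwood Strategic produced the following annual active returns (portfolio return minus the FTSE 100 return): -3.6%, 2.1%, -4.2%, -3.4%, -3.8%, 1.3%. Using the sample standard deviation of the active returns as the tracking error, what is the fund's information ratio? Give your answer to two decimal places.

-0.68

Mean return r̄ = -11.60 / 6 = -1.9333%
Sample std dev = √[40.2733 / 5] = 2.8381%
IR = r̄ / tracking error = -1.9333 / 2.8381 = -0.6812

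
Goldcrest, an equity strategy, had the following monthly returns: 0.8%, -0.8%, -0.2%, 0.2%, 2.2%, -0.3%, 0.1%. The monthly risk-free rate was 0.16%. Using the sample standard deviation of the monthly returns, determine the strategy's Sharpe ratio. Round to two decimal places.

0.13

r̄ = (0.8 − 0.8 − 0.2 + 0.2 + 2.2 − 0.3 + 0.1) / 7 = 0.2857%
Sample std dev = √[5.7286 / 6] = 0.9771%
Sharpe = (r̄ − rf) / σ = (0.2857 − 0.16) / 0.9771 = 0.1257 / 0.9771 = 0.1286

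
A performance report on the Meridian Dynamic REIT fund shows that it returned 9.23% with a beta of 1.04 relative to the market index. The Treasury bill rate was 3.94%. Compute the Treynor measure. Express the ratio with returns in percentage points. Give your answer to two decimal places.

Treynor = (Rp − Rf) / β = (9.23% − 3.94%) / 1.04 = 5.29 / 1.04 = 5.0865

5.09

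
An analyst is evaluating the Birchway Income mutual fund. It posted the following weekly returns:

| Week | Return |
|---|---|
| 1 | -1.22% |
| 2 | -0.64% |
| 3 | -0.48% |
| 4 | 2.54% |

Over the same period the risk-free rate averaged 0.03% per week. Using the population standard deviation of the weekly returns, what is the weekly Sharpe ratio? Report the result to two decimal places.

r̄ = (-1.22 − 0.64 − 0.48 + 2.54) / 4 = 0.0500%
Σ(r − r̄)² = 8.5700; population σ = √(8.5700/4) = 1.4637%
Sharpe = (r̄ − rf) / σ = (0.0500 − 0.03) / 1.4637 = 0.0200 / 1.4637 = 0.0137

0.01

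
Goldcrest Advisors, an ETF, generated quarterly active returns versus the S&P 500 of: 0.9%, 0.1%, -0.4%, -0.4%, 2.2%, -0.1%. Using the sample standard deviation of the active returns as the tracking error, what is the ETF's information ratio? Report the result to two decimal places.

Mean return r̄ = 2.30 / 6 = 0.3833%
Σ(r − r̄)² = (0.9 − 0.3833)² + (0.1 − 0.3833)² + (-0.4 − 0.3833)² + … = 5.1083
sample σ = √(5.1083 / 5) = √1.0217 = 1.0108%
IR = r̄ / tracking error = 0.3833 / 1.0108 = 0.3792

0.38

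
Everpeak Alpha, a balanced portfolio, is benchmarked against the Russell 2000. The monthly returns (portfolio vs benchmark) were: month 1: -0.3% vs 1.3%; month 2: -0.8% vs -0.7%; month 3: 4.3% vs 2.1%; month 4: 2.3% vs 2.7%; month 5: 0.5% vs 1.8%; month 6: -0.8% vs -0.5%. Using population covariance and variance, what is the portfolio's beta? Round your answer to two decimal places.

r̄p = 0.8667%,  r̄m = 1.1167%
Cov = Σ(rp − r̄p)(rm − r̄m) / 6 = 1.8172
Var(rm) = Σ(rm − r̄m)² / 6 = 1.6481
β = Cov / Var = 1.8172 / 1.6481 = 1.1026

1.10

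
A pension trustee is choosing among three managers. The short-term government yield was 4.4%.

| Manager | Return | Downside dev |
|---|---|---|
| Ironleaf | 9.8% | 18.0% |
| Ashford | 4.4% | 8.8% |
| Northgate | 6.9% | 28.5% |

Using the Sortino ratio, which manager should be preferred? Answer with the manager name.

Ironleaf

Ironleaf: Sortino ratio = (9.8% − 4.4%) / 18.0% = 0.300
Ashford: Sortino ratio = (4.4% − 4.4%) / 8.8% = 0.000
Northgate: Sortino ratio = (6.9% − 4.4%) / 28.5% = 0.088
Highest: Ironleaf (0.300).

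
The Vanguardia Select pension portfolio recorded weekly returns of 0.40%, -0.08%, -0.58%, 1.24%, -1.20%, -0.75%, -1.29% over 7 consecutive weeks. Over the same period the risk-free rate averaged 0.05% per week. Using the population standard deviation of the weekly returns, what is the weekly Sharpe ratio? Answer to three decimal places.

Mean return r̄ = -2.260 / 7 = -0.3229%
Population std dev = √[4.9773 / 7] = 0.8432%
Sharpe = (r̄ − rf) / σ = (-0.3229 − 0.05) / 0.8432 = -0.3729 / 0.8432 = -0.4422

-0.442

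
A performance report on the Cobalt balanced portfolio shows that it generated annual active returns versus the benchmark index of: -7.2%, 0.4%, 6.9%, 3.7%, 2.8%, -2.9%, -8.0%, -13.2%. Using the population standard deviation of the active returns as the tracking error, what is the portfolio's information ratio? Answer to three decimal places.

Mean return r̄ = -17.50 / 8 = -2.1875%
Σ(r − r̄)² = (-7.2 − (-2.1875))² + (0.4 − (-2.1875))² + (6.9 − (-2.1875))² + … = 329.5088
σ = √[329.5088 / 8] = 6.4178%
IR = r̄ / tracking error = -2.1875 / 6.4178 = -0.3408

-0.341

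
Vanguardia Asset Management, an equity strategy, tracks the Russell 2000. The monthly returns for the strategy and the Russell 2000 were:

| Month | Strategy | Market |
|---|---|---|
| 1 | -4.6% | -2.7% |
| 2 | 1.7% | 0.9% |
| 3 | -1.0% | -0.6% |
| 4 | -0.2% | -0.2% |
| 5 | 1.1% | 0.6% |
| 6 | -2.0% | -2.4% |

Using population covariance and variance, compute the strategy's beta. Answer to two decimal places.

1.44

r̄p = -0.8333%,  r̄m = -0.7333%
Cov = Σ(rp − r̄p)(rm − r̄m) / 6 = 2.7306
Var(rm) = Σ(rm − r̄m)² / 6 = 1.8989
β = Cov / Var = 2.7306 / 1.8989 = 1.4380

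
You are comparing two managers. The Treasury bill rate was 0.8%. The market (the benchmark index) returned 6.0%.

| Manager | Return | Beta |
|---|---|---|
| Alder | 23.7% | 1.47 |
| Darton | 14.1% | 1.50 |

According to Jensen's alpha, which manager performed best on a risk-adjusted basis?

Alder

Alder: α = 23.7% − [0.8% + 1.47 × (6.0% − 0.8%)] = 15.256
Darton: α = 14.1% − [0.8% + 1.50 × (6.0% − 0.8%)] = 5.500
Highest: Alder (15.256).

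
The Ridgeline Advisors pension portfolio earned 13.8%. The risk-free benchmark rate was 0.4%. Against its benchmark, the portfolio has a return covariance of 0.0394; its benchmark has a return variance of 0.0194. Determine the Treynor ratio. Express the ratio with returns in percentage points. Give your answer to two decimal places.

6.60

β = Cov / Var = 0.0394 / 0.0194 = 2.0309
Treynor = (Rp − Rf) / β = (13.8% − 0.4%) / 2.0309 = 13.40 / 2.0309 = 6.5981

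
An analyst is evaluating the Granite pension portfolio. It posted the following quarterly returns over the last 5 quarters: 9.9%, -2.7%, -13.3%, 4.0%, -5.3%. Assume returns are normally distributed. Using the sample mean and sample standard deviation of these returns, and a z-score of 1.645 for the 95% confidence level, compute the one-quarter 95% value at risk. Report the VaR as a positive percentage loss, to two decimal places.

r̄ = (9.9 − 2.7 − 13.3 + 4 − 5.3) / 5 = -1.4800%
Σ(r − r̄)² = (9.9 − (-1.4800))² + (-2.7 − (-1.4800))² + … = 315.3280
σ = √[315.3280 / 4] = 8.8787%
VaR = −(r̄ − z·σ) = −(-1.4800 − 1.645 × 8.8787) = −(-16.0855) = 16.0855%

16.09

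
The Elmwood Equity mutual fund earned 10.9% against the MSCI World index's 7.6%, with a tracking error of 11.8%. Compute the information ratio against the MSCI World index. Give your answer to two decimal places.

IR = (Rp − Rb) / TE = (10.9% − 7.6%) / 11.8% = 3.30% / 11.8% = 0.2797

0.28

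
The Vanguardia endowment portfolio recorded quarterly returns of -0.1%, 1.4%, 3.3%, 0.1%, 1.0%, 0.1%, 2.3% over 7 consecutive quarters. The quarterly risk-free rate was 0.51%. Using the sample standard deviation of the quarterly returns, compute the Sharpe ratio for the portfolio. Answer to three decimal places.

Mean return r̄ = 8.10 / 7 = 1.1571%
Σ(r − r̄)² = 9.7971; sample σ = √(9.7971/6) = 1.2778%
Sharpe = (r̄ − rf) / σ = (1.1571 − 0.51) / 1.2778 = 0.6471 / 1.2778 = 0.5064

0.506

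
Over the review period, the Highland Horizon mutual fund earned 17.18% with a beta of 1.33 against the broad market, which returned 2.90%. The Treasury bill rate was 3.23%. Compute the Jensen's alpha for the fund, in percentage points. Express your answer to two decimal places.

14.39

CAPM expected return = Rf + β(Rm − Rf) = 3.23% + 1.33 × (2.90% − 3.23%) = 3.23 + 1.33 × -0.33 = 2.7911%
Jensen's α = Rp − E[R] = 17.18% − 2.7911% = 14.3889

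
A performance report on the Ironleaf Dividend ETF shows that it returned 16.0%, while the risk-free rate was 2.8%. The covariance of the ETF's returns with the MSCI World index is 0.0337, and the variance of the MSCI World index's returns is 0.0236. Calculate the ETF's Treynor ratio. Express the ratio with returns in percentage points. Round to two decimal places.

β = Cov / Var = 0.0337 / 0.0236 = 1.4280
Treynor = (Rp − Rf) / β = (16.0% − 2.8%) / 1.4280 = 13.20 / 1.4280 = 9.2437

9.24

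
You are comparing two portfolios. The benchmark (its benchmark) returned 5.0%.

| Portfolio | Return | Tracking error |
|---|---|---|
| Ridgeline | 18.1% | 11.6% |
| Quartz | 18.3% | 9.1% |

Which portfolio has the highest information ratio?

Quartz

Ridgeline: IR = (18.1% − 5.0%) / 11.6% = 1.129
Quartz: IR = (18.3% − 5.0%) / 9.1% = 1.462
Highest: Quartz (1.462).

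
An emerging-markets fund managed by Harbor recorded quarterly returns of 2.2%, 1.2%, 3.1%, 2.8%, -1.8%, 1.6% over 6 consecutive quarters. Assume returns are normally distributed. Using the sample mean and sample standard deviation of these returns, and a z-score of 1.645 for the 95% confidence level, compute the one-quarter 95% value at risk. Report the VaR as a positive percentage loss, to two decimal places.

1.40

r̄ = (2.2 + 1.2 + 3.1 + 2.8 − 1.8 + 1.6) / 6 = 9.10 / 6 = 1.5167%
Σ(r − r̄)² = 15.7283; sample σ = √(15.7283/5) = 1.7736%
VaR = −(r̄ − z·σ) = −(1.5167 − 1.645 × 1.7736) = −(-1.4009) = 1.4009%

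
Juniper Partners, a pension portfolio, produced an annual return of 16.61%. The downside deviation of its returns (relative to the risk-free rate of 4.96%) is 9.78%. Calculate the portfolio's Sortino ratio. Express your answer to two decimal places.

Sortino = (Rp − Rf) / σd = (16.61% − 4.96%) / 9.78% = 11.65% / 9.78% = 1.1912

1.19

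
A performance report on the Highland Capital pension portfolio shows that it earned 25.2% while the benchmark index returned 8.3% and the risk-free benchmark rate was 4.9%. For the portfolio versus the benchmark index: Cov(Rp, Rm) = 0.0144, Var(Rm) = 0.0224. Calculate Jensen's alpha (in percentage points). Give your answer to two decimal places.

18.11

β = Cov / Var = 0.0144 / 0.0224 = 0.6429
E[R] = Rf + β(Rm − Rf) = 4.9% + 0.6429 × (8.3% − 4.9%) = 7.0859%
α = Rp − E[R] = 25.2% − 7.0859% = 18.1141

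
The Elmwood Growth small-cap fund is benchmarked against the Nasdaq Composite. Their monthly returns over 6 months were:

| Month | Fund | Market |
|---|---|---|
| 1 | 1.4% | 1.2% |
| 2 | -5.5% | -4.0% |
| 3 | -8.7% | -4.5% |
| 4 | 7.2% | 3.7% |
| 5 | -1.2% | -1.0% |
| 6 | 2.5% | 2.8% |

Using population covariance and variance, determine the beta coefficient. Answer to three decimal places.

1.615

r̄p = -0.7167%,  r̄m = -0.3000%
Cov = Σ(rp − r̄p)(rm − r̄m) / 6 = 16.0633
Var(rm) = Σ(rm − r̄m)² / 6 = 9.9467
β = Cov / Var = 16.0633 / 9.9467 = 1.6149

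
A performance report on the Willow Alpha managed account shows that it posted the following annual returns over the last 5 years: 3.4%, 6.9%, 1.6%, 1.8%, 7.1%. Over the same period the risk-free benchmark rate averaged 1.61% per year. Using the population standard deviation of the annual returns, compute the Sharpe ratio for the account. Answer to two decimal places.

Mean return μ = 20.80 / 5 = 4.1600%
Σ(r − μ)² = 28.8520; population σ = √(28.8520/5) = 2.4022%
Sharpe = (μ − rf) / σ = (4.1600 − 1.61) / 2.4022 = 2.5500 / 2.4022 = 1.0615

1.06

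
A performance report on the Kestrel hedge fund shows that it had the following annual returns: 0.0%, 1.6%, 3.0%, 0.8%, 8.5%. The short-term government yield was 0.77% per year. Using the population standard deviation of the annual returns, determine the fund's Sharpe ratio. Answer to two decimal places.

r̄ = (0 + 1.6 + 3 + 0.8 + 8.5) / 5 = 13.90 / 5 = 2.7800%
Population std dev = √[45.8080 / 5] = 3.0268%
Sharpe = (r̄ − rf) / σ = (2.7800 − 0.77) / 3.0268 = 2.0100 / 3.0268 = 0.6641

0.66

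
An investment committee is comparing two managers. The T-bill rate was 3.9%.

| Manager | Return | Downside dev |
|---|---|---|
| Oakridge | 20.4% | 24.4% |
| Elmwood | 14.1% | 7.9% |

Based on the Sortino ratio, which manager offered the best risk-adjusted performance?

Oakridge: Sortino ratio = (20.4% − 3.9%) / 24.4% = 0.676
Elmwood: Sortino ratio = (14.1% − 3.9%) / 7.9% = 1.291
Highest: Elmwood (1.291).

Elmwood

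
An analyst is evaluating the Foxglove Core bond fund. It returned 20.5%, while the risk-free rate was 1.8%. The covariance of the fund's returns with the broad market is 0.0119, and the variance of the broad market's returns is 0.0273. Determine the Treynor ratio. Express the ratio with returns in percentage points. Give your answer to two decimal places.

42.90

β = Cov / Var = 0.0119 / 0.0273 = 0.4359
Treynor = (Rp − Rf) / β = (20.5% − 1.8%) / 0.4359 = 18.70 / 0.4359 = 42.8997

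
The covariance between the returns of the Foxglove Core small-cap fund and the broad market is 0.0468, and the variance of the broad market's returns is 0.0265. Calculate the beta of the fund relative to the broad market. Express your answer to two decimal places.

1.77

β = Cov(Rp, Rm) / Var(Rm) = 0.0468 / 0.0265 = 1.7660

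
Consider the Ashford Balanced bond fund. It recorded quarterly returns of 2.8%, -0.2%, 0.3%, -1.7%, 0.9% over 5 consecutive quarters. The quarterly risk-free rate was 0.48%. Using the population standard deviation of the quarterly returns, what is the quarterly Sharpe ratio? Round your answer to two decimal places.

-0.04

μ = (2.8 − 0.2 + 0.3 − 1.7 + 0.9) / 5 = 2.10 / 5 = 0.4200%
Population std dev = √[10.7880 / 5] = 1.4689%
Sharpe = (μ − rf) / σ = (0.4200 − 0.48) / 1.4689 = -0.0600 / 1.4689 = -0.0408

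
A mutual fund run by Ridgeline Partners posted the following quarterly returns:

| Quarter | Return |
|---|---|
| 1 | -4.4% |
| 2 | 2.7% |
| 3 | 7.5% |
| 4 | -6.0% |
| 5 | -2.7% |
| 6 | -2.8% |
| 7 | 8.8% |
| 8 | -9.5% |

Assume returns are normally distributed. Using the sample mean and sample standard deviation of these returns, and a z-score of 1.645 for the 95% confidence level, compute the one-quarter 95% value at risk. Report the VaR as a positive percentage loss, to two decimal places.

11.51

r̄ = (-4.4 + 2.7 + 7.5 − 6 − 2.7 − 2.8 + 8.8 − 9.5) / 8 = -6.40 / 8 = -0.8000%
Σ(r − r̄)² = (-4.4 − (-0.8000))² + (2.7 − (-0.8000))² + … = 296.6000
sample σ = √(296.6000 / 7) = √42.3714 = 6.5093%
VaR = −(r̄ − z·σ) = −(-0.8000 − 1.645 × 6.5093) = −(-11.5078) = 11.5078%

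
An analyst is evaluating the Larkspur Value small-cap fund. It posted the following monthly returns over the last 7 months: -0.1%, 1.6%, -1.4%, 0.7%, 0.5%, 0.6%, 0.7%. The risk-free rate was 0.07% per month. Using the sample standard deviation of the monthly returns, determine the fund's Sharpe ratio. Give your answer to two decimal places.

0.33

Mean return r̄ = 2.60 / 7 = 0.3714%
Σ(r − r̄)² = (-0.1 − 0.3714)² + (1.6 − 0.3714)² + (-1.4 − 0.3714)² + … = 5.1543
sample σ = √(5.1543 / 6) = √0.8591 = 0.9269%
Sharpe = (r̄ − rf) / σ = (0.3714 − 0.07) / 0.9269 = 0.3014 / 0.9269 = 0.3252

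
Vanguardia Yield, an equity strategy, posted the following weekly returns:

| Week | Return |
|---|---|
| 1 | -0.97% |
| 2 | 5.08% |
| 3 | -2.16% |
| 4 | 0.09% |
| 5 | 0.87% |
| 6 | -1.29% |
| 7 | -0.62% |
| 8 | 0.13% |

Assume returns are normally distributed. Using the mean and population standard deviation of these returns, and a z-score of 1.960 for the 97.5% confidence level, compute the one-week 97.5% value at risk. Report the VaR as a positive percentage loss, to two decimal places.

Mean return μ = 1.130 / 8 = 0.1413%
Population σ = √[Σ(r − μ)² / 8] = √[34.0837 / 8] = √4.2605 = 2.0641%
VaR = −(μ − z·σ) = −(0.1413 − 1.960 × 2.0641) = −(-3.9043) = 3.9043%

3.90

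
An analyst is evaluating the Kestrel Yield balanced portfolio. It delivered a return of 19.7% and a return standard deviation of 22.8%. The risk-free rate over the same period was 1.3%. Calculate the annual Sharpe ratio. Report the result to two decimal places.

0.81

Sharpe = (Rp − Rf) / σp = (19.7% − 1.3%) / 22.8% = 18.40% / 22.8% = 0.8070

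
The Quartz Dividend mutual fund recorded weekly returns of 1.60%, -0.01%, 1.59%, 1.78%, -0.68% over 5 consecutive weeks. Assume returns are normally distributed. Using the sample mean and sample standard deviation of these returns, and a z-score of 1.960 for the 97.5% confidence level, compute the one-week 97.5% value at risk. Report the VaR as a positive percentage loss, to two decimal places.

r̄ = (1.6 − 0.01 + 1.59 + 1.78 − 0.68) / 5 = 4.280 / 5 = 0.8560%
Σ(r − r̄)² = (1.6 − 0.8560)² + (-0.01 − 0.8560)² + … = 5.0553
sample σ = √(5.0553 / 4) = √1.2638 = 1.1242%
VaR = −(r̄ − z·σ) = −(0.8560 − 1.960 × 1.1242) = −(-1.3474) = 1.3474%

1.35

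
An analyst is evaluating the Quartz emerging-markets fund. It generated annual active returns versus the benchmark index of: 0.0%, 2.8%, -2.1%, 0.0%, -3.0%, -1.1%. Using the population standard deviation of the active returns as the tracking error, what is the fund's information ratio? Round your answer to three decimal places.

-0.306

r̄ = (0 + 2.8 − 2.1 + 0 − 3 − 1.1) / 6 = -0.5667%
Σ(r − r̄)² = (0 − (-0.5667))² + (2.8 − (-0.5667))² + … = 20.5333
σ = √[20.5333 / 6] = 1.8499%
IR = r̄ / tracking error = -0.5667 / 1.8499 = -0.3063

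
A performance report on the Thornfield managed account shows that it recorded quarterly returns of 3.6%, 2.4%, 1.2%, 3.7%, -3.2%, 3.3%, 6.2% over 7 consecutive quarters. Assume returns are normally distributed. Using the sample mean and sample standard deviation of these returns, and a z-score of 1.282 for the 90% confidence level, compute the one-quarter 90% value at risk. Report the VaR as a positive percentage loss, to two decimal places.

Mean return r̄ = 17.20 / 7 = 2.4571%
Sample σ = √[Σ(r − r̄)² / 6] = √[51.1571 / 6] = √8.5262 = 2.9200%
VaR = −(r̄ − z·σ) = −(2.4571 − 1.282 × 2.9200) = −(-1.2863) = 1.2863%

1.29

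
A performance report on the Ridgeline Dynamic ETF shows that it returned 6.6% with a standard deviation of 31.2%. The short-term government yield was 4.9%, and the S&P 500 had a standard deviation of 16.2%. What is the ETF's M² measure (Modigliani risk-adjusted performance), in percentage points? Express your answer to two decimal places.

Sharpe = (Rp − Rf) / σp = (6.6% − 4.9%) / 31.2% = 0.0545
M² = Rf + Sharpe × σm = 4.9% + 0.0545 × 16.2% = 5.7829%

5.78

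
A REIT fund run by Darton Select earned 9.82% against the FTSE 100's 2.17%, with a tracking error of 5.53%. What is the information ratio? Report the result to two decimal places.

IR = (Rp − Rb) / TE = (9.82% − 2.17%) / 5.53% = 7.65% / 5.53% = 1.3834

1.38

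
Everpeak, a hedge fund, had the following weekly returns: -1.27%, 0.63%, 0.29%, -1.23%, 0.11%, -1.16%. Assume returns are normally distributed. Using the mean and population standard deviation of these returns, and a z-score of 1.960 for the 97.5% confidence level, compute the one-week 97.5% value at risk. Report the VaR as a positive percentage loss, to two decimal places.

2.00

r̄ = (-1.27 + 0.63 + 0.29 − 1.23 + 0.11 − 1.16) / 6 = -2.630 / 6 = -0.4383%
Σ(r − r̄)² = 3.8117; population σ = √(3.8117/6) = 0.7970%
VaR = −(r̄ − z·σ) = −(-0.4383 − 1.960 × 0.7970) = −(-2.0004) = 2.0004%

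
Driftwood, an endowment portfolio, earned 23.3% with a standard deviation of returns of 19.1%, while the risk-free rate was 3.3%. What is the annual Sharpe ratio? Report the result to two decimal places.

Sharpe = (Rp − Rf) / σp = (23.3% − 3.3%) / 19.1% = 20.00% / 19.1% = 1.0471

1.05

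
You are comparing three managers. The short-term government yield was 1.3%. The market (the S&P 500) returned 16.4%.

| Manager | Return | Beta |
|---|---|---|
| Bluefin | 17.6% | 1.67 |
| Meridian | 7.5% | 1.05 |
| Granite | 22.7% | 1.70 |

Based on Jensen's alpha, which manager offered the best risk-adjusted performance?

Granite

Bluefin: α = 17.6% − [1.3% + 1.67 × (16.4% − 1.3%)] = -8.917
Meridian: α = 7.5% − [1.3% + 1.05 × (16.4% − 1.3%)] = -9.655
Granite: α = 22.7% − [1.3% + 1.70 × (16.4% − 1.3%)] = -4.270
Highest: Granite (-4.270).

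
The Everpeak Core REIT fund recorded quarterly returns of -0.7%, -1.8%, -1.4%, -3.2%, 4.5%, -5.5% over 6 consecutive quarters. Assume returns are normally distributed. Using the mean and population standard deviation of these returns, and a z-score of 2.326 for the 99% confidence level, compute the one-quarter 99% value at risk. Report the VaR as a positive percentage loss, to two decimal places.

r̄ = (-0.7 − 1.8 − 1.4 − 3.2 + 4.5 − 5.5) / 6 = -1.3500%
Σ(r − r̄)² = 55.4950; population σ = √(55.4950/6) = 3.0412%
VaR = −(r̄ − z·σ) = −(-1.3500 − 2.326 × 3.0412) = −(-8.4238) = 8.4238%

8.42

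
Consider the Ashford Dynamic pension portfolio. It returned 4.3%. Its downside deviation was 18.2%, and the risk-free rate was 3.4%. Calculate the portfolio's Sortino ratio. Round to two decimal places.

Sortino = (Rp − Rf) / σd = (4.3% − 3.4%) / 18.2% = 0.90% / 18.2% = 0.0495

0.05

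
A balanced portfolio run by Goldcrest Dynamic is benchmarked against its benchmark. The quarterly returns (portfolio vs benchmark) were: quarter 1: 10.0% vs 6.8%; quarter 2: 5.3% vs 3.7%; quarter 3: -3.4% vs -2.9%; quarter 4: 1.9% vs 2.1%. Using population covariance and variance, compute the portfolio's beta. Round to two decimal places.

r̄p = 3.4500%,  r̄m = 2.4250%
Cov = Σ(rp − r̄p)(rm − r̄m) / 4 = 16.9988
Var(rm) = Σ(rm − r̄m)² / 4 = 12.3069
β = Cov / Var = 16.9988 / 12.3069 = 1.3812

1.38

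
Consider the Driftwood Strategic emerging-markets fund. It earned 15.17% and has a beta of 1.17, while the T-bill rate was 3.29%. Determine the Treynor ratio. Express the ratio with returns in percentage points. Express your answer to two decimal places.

Treynor = (Rp − Rf) / β = (15.17% − 3.29%) / 1.17 = 11.88 / 1.17 = 10.1538

10.15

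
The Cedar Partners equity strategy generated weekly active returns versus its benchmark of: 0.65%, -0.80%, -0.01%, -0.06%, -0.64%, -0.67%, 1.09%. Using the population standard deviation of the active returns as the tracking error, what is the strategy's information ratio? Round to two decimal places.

-0.09

Mean return r̄ = -0.440 / 7 = -0.0629%
Σ(r − r̄)² = (0.65 − (-0.0629))² + (-0.8 − (-0.0629))² + (-0.01 − (-0.0629))² + … = 3.0851
σ = √[3.0851 / 7] = 0.6639%
IR = r̄ / tracking error = -0.0629 / 0.6639 = -0.0947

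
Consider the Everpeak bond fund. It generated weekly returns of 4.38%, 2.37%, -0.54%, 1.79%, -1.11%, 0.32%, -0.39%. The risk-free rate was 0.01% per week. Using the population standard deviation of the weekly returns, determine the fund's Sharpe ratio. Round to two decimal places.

0.53

Mean return r̄ = 6.820 / 7 = 0.9743%
Population σ = √[Σ(r − r̄)² / 7] = √[23.1390 / 7] = √3.3056 = 1.8181%
Sharpe = (r̄ − rf) / σ = (0.9743 − 0.01) / 1.8181 = 0.9643 / 1.8181 = 0.5304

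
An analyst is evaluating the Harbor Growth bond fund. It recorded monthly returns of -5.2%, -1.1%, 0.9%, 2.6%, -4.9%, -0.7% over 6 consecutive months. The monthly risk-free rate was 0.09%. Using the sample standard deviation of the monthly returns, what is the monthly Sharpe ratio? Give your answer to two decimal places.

-0.48

r̄ = (-5.2 − 1.1 + 0.9 + 2.6 − 4.9 − 0.7) / 6 = -8.40 / 6 = -1.4000%
Sample std dev = √[48.5600 / 5] = 3.1164%
Sharpe = (r̄ − rf) / σ = (-1.4000 − 0.09) / 3.1164 = -1.4900 / 3.1164 = -0.4781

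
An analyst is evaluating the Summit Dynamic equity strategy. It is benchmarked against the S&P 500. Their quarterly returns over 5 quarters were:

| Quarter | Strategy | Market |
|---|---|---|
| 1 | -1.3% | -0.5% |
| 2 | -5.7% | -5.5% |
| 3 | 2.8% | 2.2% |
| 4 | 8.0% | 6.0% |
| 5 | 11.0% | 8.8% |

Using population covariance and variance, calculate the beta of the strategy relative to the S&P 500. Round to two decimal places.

1.21

r̄p = 2.9600%,  r̄m = 2.2000%
Cov = Σ(rp − r̄p)(rm − r̄m) / 5 = 30.0800
Var(rm) = Σ(rm − r̄m)² / 5 = 24.9160
β = Cov / Var = 30.0800 / 24.9160 = 1.2073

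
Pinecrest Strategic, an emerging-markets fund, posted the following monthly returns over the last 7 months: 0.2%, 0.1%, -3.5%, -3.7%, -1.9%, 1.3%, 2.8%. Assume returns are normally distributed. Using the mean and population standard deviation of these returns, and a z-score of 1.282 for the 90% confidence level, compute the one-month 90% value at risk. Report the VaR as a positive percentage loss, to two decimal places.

3.58

μ = (0.2 + 0.1 − 3.5 − 3.7 − 1.9 + 1.3 + 2.8) / 7 = -4.70 / 7 = -0.6714%
Σ(r − μ)² = 35.9743; population σ = √(35.9743/7) = 2.2670%
VaR = −(μ − z·σ) = −(-0.6714 − 1.282 × 2.2670) = −(-3.5777) = 3.5777%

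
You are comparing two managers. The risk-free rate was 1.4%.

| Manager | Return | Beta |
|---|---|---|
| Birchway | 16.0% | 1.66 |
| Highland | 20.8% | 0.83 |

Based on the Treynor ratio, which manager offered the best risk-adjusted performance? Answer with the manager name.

Birchway: Treynor = (16.0% − 1.4%) / 1.66 = 8.795
Highland: Treynor = (20.8% − 1.4%) / 0.83 = 23.373
Highest: Highland (23.373).

Highland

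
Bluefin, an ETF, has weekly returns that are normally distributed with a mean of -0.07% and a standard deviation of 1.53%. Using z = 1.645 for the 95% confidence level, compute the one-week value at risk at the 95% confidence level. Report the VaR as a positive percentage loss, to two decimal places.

2.59

VaR (as % loss) = −(μ − z·σ) = −(-0.07% − 1.645 × 1.53%) = −(-2.58685%) = 2.58685%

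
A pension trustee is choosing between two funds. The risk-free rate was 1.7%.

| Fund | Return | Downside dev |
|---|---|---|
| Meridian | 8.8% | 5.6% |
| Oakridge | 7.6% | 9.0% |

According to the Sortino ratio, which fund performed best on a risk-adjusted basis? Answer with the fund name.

Meridian

Meridian: Sortino ratio = (8.8% − 1.7%) / 5.6% = 1.268
Oakridge: Sortino ratio = (7.6% − 1.7%) / 9.0% = 0.656
Highest: Meridian (1.268).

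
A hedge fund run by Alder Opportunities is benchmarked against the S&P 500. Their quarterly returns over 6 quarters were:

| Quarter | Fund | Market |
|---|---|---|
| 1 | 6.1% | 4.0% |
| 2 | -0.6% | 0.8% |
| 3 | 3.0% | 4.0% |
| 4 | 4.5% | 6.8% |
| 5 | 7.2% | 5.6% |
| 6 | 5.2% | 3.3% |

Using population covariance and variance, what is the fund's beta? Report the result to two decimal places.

r̄p = 4.2333%,  r̄m = 4.0833%
Cov = Σ(rp − r̄p)(rm − r̄m) / 6 = 3.3806
Var(rm) = Σ(rm − r̄m)² / 6 = 3.5147
β = Cov / Var = 3.3806 / 3.5147 = 0.9618

0.96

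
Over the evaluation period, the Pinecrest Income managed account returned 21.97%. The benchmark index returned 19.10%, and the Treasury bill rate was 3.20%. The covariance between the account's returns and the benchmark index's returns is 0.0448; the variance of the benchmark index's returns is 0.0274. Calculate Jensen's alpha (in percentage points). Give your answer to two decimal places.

β = Cov / Var = 0.0448 / 0.0274 = 1.6350
E[R] = Rf + β(Rm − Rf) = 3.20% + 1.6350 × (19.10% − 3.20%) = 29.1965%
α = Rp − E[R] = 21.97% − 29.1965% = -7.2265

-7.23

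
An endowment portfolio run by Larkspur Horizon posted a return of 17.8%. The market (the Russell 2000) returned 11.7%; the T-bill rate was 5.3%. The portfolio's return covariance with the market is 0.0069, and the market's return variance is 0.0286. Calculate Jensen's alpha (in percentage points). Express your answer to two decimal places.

β = Cov / Var = 0.0069 / 0.0286 = 0.2413
E[R] = Rf + β(Rm − Rf) = 5.3% + 0.2413 × (11.7% − 5.3%) = 6.8443%
α = Rp − E[R] = 17.8% − 6.8443% = 10.9557

10.96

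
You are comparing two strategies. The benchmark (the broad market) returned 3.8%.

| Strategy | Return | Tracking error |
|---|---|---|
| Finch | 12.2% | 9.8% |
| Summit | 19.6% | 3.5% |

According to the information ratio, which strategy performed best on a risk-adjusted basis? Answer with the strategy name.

Finch: IR = (12.2% − 3.8%) / 9.8% = 0.857
Summit: IR = (19.6% − 3.8%) / 3.5% = 4.514
Highest: Summit (4.514).

Summit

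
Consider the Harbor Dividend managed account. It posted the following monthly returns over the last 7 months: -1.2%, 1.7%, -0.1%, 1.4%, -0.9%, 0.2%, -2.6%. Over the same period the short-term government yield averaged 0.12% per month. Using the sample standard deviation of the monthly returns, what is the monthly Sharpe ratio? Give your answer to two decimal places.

-0.22

r̄ = (-1.2 + 1.7 − 0.1 + 1.4 − 0.9 + 0.2 − 2.6) / 7 = -1.50 / 7 = -0.2143%
Sample σ = √[Σ(r − r̄)² / 6] = √[13.5886 / 6] = √2.2648 = 1.5049%
Sharpe = (r̄ − rf) / σ = (-0.2143 − 0.12) / 1.5049 = -0.3343 / 1.5049 = -0.2221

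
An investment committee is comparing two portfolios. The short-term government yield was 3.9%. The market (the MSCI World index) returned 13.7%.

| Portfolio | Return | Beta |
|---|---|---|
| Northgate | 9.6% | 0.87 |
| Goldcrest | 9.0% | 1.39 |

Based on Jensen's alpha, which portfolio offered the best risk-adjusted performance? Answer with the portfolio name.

Northgate: α = 9.6% − [3.9% + 0.87 × (13.7% − 3.9%)] = -2.826
Goldcrest: α = 9.0% − [3.9% + 1.39 × (13.7% − 3.9%)] = -8.522
Highest: Northgate (-2.826).

Northgate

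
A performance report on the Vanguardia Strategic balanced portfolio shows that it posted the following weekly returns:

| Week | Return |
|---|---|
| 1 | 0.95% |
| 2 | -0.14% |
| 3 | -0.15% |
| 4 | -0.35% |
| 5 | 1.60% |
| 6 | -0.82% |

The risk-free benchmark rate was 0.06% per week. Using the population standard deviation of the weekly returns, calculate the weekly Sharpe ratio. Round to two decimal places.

μ = (0.95 − 0.14 − 0.15 − 0.35 + 1.6 − 0.82) / 6 = 0.1817%
Population std dev = √[4.1015 / 6] = 0.8268%
Sharpe = (μ − rf) / σ = (0.1817 − 0.06) / 0.8268 = 0.1217 / 0.8268 = 0.1472

0.15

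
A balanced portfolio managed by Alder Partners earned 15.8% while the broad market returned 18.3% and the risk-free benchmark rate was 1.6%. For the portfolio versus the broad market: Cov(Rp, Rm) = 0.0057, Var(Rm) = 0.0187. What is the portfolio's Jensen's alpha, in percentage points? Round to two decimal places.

9.11

β = Cov / Var = 0.0057 / 0.0187 = 0.3048
E[R] = Rf + β(Rm − Rf) = 1.6% + 0.3048 × (18.3% − 1.6%) = 6.6902%
α = Rp − E[R] = 15.8% − 6.6902% = 9.1098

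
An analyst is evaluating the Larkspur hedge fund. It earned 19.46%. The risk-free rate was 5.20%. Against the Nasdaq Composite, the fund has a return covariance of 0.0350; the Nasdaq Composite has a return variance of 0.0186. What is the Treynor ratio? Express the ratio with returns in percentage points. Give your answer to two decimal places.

β = Cov / Var = 0.0350 / 0.0186 = 1.8817
Treynor = (Rp − Rf) / β = (19.46% − 5.20%) / 1.8817 = 14.26 / 1.8817 = 7.5783

7.58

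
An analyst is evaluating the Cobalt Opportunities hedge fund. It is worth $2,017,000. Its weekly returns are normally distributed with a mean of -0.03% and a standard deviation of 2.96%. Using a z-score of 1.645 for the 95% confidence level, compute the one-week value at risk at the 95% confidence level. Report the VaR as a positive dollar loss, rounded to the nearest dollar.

Return at the 95% tail: μ − z·σ = -0.03% − 1.645 × 2.96% = -0.03 − 4.8692 = -4.8992%
VaR = −(-4.8992%) × $2,017,000 = 4.8992% × $2,017,000 = $98,817

$98,817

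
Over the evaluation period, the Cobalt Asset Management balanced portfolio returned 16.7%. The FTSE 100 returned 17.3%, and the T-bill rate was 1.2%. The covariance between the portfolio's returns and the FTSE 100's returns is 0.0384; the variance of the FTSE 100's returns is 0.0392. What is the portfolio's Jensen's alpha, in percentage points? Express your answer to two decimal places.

β = Cov / Var = 0.0384 / 0.0392 = 0.9796
E[R] = Rf + β(Rm − Rf) = 1.2% + 0.9796 × (17.3% − 1.2%) = 16.9716%
α = Rp − E[R] = 16.7% − 16.9716% = -0.2716

-0.27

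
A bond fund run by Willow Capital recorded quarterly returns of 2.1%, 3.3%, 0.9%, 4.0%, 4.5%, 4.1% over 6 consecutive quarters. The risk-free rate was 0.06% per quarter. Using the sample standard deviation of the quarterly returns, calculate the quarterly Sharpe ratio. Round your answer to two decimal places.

μ = (2.1 + 3.3 + 0.9 + 4 + 4.5 + 4.1) / 6 = 18.90 / 6 = 3.1500%
Σ(r − μ)² = 9.6350; sample σ = √(9.6350/5) = 1.3882%
Sharpe = (μ − rf) / σ = (3.1500 − 0.06) / 1.3882 = 3.0900 / 1.3882 = 2.2259

2.23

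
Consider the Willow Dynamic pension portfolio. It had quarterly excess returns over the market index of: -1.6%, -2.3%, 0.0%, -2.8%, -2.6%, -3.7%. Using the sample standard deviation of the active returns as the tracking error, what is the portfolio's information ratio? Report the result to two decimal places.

-1.72

Mean return μ = -13.00 / 6 = -2.1667%
Sample σ = √[Σ(r − μ)² / 5] = √[7.9733 / 5] = √1.5947 = 1.2628%
IR = μ / tracking error = -2.1667 / 1.2628 = -1.7158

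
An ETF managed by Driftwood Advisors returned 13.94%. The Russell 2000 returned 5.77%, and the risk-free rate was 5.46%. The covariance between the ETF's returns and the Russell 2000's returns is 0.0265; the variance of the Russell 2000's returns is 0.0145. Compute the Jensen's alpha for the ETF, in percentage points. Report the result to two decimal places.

7.91

β = Cov / Var = 0.0265 / 0.0145 = 1.8276
E[R] = Rf + β(Rm − Rf) = 5.46% + 1.8276 × (5.77% − 5.46%) = 6.0266%
α = Rp − E[R] = 13.94% − 6.0266% = 7.9134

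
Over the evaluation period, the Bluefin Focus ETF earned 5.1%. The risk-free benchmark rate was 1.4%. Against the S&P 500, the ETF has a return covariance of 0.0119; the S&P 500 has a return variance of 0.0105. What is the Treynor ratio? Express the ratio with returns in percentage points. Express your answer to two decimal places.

3.26

β = Cov / Var = 0.0119 / 0.0105 = 1.1333
Treynor = (Rp − Rf) / β = (5.1% − 1.4%) / 1.1333 = 3.70 / 1.1333 = 3.2648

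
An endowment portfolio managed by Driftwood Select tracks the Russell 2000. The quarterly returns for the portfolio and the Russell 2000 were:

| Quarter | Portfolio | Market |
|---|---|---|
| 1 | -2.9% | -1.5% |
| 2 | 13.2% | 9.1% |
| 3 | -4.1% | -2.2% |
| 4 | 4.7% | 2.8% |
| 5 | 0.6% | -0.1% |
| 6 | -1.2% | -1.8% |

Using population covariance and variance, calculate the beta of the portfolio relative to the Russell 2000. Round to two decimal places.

1.46

r̄p = 1.7167%,  r̄m = 1.0500%
Cov = Σ(rp − r̄p)(rm − r̄m) / 6 = 22.9892
Var(rm) = Σ(rm − r̄m)² / 6 = 15.7292
β = Cov / Var = 22.9892 / 15.7292 = 1.4616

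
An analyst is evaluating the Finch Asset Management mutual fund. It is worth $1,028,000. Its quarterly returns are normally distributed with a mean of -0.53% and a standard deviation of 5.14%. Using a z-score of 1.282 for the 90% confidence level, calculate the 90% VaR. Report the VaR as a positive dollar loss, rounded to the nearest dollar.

$73,188

Return at the 90% tail: μ − z·σ = -0.53% − 1.282 × 5.14% = -0.53 − 6.58948 = -7.11948%
VaR = −(-7.11948%) × $1,028,000 = 7.11948% × $1,028,000 = $73,188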